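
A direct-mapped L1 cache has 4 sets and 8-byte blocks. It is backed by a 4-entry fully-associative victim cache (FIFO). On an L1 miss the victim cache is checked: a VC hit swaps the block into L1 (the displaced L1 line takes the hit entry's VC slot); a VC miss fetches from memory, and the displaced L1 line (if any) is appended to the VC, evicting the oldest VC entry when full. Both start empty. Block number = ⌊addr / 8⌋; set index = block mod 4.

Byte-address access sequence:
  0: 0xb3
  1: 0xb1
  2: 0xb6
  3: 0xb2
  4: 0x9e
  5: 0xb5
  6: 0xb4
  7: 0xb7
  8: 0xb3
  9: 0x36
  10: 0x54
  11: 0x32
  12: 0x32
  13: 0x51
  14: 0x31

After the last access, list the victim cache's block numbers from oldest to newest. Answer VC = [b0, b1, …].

VC = [22, 10]

  [0] addr=0xb3 blk=22 s=2: MISS | VC []
  [1] addr=0xb1 blk=22 s=2: L1-HIT | VC []
  [2] addr=0xb6 blk=22 s=2: L1-HIT | VC []
  [3] addr=0xb2 blk=22 s=2: L1-HIT | VC []
  [4] addr=0x9e blk=19 s=3: MISS | VC []
  [5] addr=0xb5 blk=22 s=2: L1-HIT | VC []
  [6] addr=0xb4 blk=22 s=2: L1-HIT | VC []
  [7] addr=0xb7 blk=22 s=2: L1-HIT | VC []
  [8] addr=0xb3 blk=22 s=2: L1-HIT | VC []
  [9] addr=0x36 blk=6 s=2: MISS | VC [22]
  [10] addr=0x54 blk=10 s=2: MISS | VC [22, 6]
  [11] addr=0x32 blk=6 s=2: VC-HIT | VC [22, 10]
  [12] addr=0x32 blk=6 s=2: L1-HIT | VC [22, 10]
  [13] addr=0x51 blk=10 s=2: VC-HIT | VC [22, 6]
  [14] addr=0x31 blk=6 s=2: VC-HIT | VC [22, 10]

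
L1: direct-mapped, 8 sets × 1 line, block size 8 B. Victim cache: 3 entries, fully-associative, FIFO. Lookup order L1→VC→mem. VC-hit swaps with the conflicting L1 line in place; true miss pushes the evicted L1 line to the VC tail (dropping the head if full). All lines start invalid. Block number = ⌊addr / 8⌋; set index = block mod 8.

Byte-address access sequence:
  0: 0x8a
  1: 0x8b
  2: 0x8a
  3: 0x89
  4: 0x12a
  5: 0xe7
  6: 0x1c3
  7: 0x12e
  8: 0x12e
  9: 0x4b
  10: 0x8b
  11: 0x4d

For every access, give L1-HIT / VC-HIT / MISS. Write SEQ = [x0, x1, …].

SEQ = [MISS, L1-HIT, L1-HIT, L1-HIT, MISS, MISS, MISS, L1-HIT, L1-HIT, MISS, VC-HIT, VC-HIT]

#0 0x8a→b17/s1 MISS; vc=[]
#1 0x8b→b17/s1 L1-HIT; vc=[]
#2 0x8a→b17/s1 L1-HIT; vc=[]
#3 0x89→b17/s1 L1-HIT; vc=[]
#4 0x12a→b37/s5 MISS; vc=[]
#5 0xe7→b28/s4 MISS; vc=[]
#6 0x1c3→b56/s0 MISS; vc=[]
#7 0x12e→b37/s5 L1-HIT; vc=[]
#8 0x12e→b37/s5 L1-HIT; vc=[]
#9 0x4b→b9/s1 MISS; vc=[17]
#10 0x8b→b17/s1 VC-HIT; vc=[9]
#11 0x4d→b9/s1 VC-HIT; vc=[17]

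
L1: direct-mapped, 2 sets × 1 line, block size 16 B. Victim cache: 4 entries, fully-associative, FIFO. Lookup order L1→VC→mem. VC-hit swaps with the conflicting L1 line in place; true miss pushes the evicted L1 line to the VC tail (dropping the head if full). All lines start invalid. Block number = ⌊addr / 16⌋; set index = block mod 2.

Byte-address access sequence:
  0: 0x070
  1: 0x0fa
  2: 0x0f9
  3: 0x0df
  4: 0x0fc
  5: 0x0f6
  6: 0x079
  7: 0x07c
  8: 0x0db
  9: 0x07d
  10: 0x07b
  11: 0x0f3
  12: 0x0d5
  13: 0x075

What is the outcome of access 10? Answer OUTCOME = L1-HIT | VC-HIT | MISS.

OUTCOME = L1-HIT

0: 0x70 (blk 7, set 1) → MISS  vc=[]
1: 0xfa (blk 15, set 1) → MISS  vc=[7]
2: 0xf9 (blk 15, set 1) → L1-HIT  vc=[7]
3: 0xdf (blk 13, set 1) → MISS  vc=[7, 15]
4: 0xfc (blk 15, set 1) → VC-HIT  vc=[7, 13]
5: 0xf6 (blk 15, set 1) → L1-HIT  vc=[7, 13]
6: 0x79 (blk 7, set 1) → VC-HIT  vc=[15, 13]
7: 0x7c (blk 7, set 1) → L1-HIT  vc=[15, 13]
8: 0xdb (blk 13, set 1) → VC-HIT  vc=[15, 7]
9: 0x7d (blk 7, set 1) → VC-HIT  vc=[15, 13]
10: 0x7b (blk 7, set 1) → L1-HIT  vc=[15, 13]
11: 0xf3 (blk 15, set 1) → VC-HIT  vc=[7, 13]
12: 0xd5 (blk 13, set 1) → VC-HIT  vc=[7, 15]
13: 0x75 (blk 7, set 1) → VC-HIT  vc=[13, 15]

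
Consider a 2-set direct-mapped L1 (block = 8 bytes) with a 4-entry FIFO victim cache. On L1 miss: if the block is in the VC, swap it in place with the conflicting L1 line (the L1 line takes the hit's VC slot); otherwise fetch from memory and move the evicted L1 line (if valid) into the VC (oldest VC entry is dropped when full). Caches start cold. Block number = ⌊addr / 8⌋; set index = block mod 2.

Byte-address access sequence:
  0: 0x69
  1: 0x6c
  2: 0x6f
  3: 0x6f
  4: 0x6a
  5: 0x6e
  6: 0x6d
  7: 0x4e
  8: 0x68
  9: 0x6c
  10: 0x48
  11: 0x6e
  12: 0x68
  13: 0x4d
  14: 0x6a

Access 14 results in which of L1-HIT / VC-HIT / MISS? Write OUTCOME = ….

OUTCOME = VC-HIT

0: 0x69 (blk 13, set 1) → MISS  vc=[]
1: 0x6c (blk 13, set 1) → L1-HIT  vc=[]
2: 0x6f (blk 13, set 1) → L1-HIT  vc=[]
3: 0x6f (blk 13, set 1) → L1-HIT  vc=[]
4: 0x6a (blk 13, set 1) → L1-HIT  vc=[]
5: 0x6e (blk 13, set 1) → L1-HIT  vc=[]
6: 0x6d (blk 13, set 1) → L1-HIT  vc=[]
7: 0x4e (blk 9, set 1) → MISS  vc=[13]
8: 0x68 (blk 13, set 1) → VC-HIT  vc=[9]
9: 0x6c (blk 13, set 1) → L1-HIT  vc=[9]
10: 0x48 (blk 9, set 1) → VC-HIT  vc=[13]
11: 0x6e (blk 13, set 1) → VC-HIT  vc=[9]
12: 0x68 (blk 13, set 1) → L1-HIT  vc=[9]
13: 0x4d (blk 9, set 1) → VC-HIT  vc=[13]
14: 0x6a (blk 13, set 1) → VC-HIT  vc=[9]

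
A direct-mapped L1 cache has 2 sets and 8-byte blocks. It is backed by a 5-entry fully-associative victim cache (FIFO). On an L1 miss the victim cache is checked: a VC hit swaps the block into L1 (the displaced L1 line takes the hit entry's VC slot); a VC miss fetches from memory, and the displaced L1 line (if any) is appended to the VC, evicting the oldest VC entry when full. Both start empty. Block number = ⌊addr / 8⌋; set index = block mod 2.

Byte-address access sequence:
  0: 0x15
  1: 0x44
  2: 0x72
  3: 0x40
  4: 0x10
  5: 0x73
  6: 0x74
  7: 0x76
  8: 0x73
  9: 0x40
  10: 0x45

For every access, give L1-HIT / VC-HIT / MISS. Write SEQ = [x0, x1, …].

#0 0x15→b2/s0 MISS; vc=[]
#1 0x44→b8/s0 MISS; vc=[2]
#2 0x72→b14/s0 MISS; vc=[2,8]
#3 0x40→b8/s0 VC-HIT; vc=[2,14]
#4 0x10→b2/s0 VC-HIT; vc=[8,14]
#5 0x73→b14/s0 VC-HIT; vc=[8,2]
#6 0x74→b14/s0 L1-HIT; vc=[8,2]
#7 0x76→b14/s0 L1-HIT; vc=[8,2]
#8 0x73→b14/s0 L1-HIT; vc=[8,2]
#9 0x40→b8/s0 VC-HIT; vc=[14,2]
#10 0x45→b8/s0 L1-HIT; vc=[14,2]

SEQ = [MISS, MISS, MISS, VC-HIT, VC-HIT, VC-HIT, L1-HIT, L1-HIT, L1-HIT, VC-HIT, L1-HIT]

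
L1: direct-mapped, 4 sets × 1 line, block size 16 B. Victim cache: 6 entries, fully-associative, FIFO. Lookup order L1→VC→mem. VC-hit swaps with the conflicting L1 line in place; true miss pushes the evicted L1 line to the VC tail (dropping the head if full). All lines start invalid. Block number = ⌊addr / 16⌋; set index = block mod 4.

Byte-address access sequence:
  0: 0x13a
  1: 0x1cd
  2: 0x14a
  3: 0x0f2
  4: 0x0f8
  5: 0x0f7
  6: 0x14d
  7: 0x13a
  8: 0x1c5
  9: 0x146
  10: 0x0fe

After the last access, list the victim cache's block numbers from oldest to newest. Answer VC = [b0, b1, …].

VC = [28, 19]

#0 0x13a→b19/s3 MISS; vc=[]
#1 0x1cd→b28/s0 MISS; vc=[]
#2 0x14a→b20/s0 MISS; vc=[28]
#3 0xf2→b15/s3 MISS; vc=[28,19]
#4 0xf8→b15/s3 L1-HIT; vc=[28,19]
#5 0xf7→b15/s3 L1-HIT; vc=[28,19]
#6 0x14d→b20/s0 L1-HIT; vc=[28,19]
#7 0x13a→b19/s3 VC-HIT; vc=[28,15]
#8 0x1c5→b28/s0 VC-HIT; vc=[20,15]
#9 0x146→b20/s0 VC-HIT; vc=[28,15]
#10 0xfe→b15/s3 VC-HIT; vc=[28,19]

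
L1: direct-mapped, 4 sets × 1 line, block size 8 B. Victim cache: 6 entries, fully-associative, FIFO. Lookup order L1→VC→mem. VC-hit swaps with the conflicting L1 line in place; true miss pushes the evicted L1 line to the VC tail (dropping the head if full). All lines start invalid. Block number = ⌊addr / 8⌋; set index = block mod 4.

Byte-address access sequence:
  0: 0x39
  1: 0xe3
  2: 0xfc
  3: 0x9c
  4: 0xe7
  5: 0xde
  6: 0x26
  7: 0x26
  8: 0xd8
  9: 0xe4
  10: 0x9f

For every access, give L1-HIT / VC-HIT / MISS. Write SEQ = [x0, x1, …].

SEQ = [MISS, MISS, MISS, MISS, L1-HIT, MISS, MISS, L1-HIT, L1-HIT, VC-HIT, VC-HIT]

#0 0x39→b7/s3 MISS; vc=[]
#1 0xe3→b28/s0 MISS; vc=[]
#2 0xfc→b31/s3 MISS; vc=[7]
#3 0x9c→b19/s3 MISS; vc=[7,31]
#4 0xe7→b28/s0 L1-HIT; vc=[7,31]
#5 0xde→b27/s3 MISS; vc=[7,31,19]
#6 0x26→b4/s0 MISS; vc=[7,31,19,28]
#7 0x26→b4/s0 L1-HIT; vc=[7,31,19,28]
#8 0xd8→b27/s3 L1-HIT; vc=[7,31,19,28]
#9 0xe4→b28/s0 VC-HIT; vc=[7,31,19,4]
#10 0x9f→b19/s3 VC-HIT; vc=[7,31,27,4]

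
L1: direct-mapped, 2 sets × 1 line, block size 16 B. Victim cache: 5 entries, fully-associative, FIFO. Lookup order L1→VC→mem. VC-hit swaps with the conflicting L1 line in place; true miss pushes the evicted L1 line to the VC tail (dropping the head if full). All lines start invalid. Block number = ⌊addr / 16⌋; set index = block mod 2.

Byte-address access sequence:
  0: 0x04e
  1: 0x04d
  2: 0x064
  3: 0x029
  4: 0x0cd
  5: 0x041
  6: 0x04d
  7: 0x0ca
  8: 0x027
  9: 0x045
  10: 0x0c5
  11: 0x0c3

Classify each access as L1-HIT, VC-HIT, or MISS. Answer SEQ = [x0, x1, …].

0: 0x4e (blk 4, set 0) → MISS  vc=[]
1: 0x4d (blk 4, set 0) → L1-HIT  vc=[]
2: 0x64 (blk 6, set 0) → MISS  vc=[4]
3: 0x29 (blk 2, set 0) → MISS  vc=[4, 6]
4: 0xcd (blk 12, set 0) → MISS  vc=[4, 6, 2]
5: 0x41 (blk 4, set 0) → VC-HIT  vc=[12, 6, 2]
6: 0x4d (blk 4, set 0) → L1-HIT  vc=[12, 6, 2]
7: 0xca (blk 12, set 0) → VC-HIT  vc=[4, 6, 2]
8: 0x27 (blk 2, set 0) → VC-HIT  vc=[4, 6, 12]
9: 0x45 (blk 4, set 0) → VC-HIT  vc=[2, 6, 12]
10: 0xc5 (blk 12, set 0) → VC-HIT  vc=[2, 6, 4]
11: 0xc3 (blk 12, set 0) → L1-HIT  vc=[2, 6, 4]

SEQ = [MISS, L1-HIT, MISS, MISS, MISS, VC-HIT, L1-HIT, VC-HIT, VC-HIT, VC-HIT, VC-HIT, L1-HIT]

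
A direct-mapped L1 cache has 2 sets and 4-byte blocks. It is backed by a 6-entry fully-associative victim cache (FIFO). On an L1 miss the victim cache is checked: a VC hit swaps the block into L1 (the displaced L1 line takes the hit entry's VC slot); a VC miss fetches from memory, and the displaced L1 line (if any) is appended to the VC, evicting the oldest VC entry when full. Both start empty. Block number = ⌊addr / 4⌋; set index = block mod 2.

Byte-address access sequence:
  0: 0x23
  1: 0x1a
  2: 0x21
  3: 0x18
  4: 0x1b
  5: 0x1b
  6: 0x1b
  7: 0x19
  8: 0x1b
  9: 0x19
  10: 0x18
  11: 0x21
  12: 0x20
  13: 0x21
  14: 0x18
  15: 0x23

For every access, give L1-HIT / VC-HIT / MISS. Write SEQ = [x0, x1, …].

SEQ = [MISS, MISS, VC-HIT, VC-HIT, L1-HIT, L1-HIT, L1-HIT, L1-HIT, L1-HIT, L1-HIT, L1-HIT, VC-HIT, L1-HIT, L1-HIT, VC-HIT, VC-HIT]

#0 0x23→b8/s0 MISS; vc=[]
#1 0x1a→b6/s0 MISS; vc=[8]
#2 0x21→b8/s0 VC-HIT; vc=[6]
#3 0x18→b6/s0 VC-HIT; vc=[8]
#4 0x1b→b6/s0 L1-HIT; vc=[8]
#5 0x1b→b6/s0 L1-HIT; vc=[8]
#6 0x1b→b6/s0 L1-HIT; vc=[8]
#7 0x19→b6/s0 L1-HIT; vc=[8]
#8 0x1b→b6/s0 L1-HIT; vc=[8]
#9 0x19→b6/s0 L1-HIT; vc=[8]
#10 0x18→b6/s0 L1-HIT; vc=[8]
#11 0x21→b8/s0 VC-HIT; vc=[6]
#12 0x20→b8/s0 L1-HIT; vc=[6]
#13 0x21→b8/s0 L1-HIT; vc=[6]
#14 0x18→b6/s0 VC-HIT; vc=[8]
#15 0x23→b8/s0 VC-HIT; vc=[6]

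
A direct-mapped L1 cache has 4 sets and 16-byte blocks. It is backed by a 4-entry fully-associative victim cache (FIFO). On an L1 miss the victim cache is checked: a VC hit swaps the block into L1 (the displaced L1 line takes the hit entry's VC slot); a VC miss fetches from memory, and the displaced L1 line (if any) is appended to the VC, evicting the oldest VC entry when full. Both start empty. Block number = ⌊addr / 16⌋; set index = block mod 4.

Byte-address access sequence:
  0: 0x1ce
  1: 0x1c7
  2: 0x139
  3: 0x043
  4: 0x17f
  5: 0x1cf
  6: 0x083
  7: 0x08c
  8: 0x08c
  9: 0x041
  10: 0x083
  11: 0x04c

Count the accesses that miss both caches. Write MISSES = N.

  [0] addr=0x1ce blk=28 s=0: MISS | VC []
  [1] addr=0x1c7 blk=28 s=0: L1-HIT | VC []
  [2] addr=0x139 blk=19 s=3: MISS | VC []
  [3] addr=0x43 blk=4 s=0: MISS | VC [28]
  [4] addr=0x17f blk=23 s=3: MISS | VC [28, 19]
  [5] addr=0x1cf blk=28 s=0: VC-HIT | VC [4, 19]
  [6] addr=0x83 blk=8 s=0: MISS | VC [4, 19, 28]
  [7] addr=0x8c blk=8 s=0: L1-HIT | VC [4, 19, 28]
  [8] addr=0x8c blk=8 s=0: L1-HIT | VC [4, 19, 28]
  [9] addr=0x41 blk=4 s=0: VC-HIT | VC [8, 19, 28]
  [10] addr=0x83 blk=8 s=0: VC-HIT | VC [4, 19, 28]
  [11] addr=0x4c blk=4 s=0: VC-HIT | VC [8, 19, 28]

MISSES = 5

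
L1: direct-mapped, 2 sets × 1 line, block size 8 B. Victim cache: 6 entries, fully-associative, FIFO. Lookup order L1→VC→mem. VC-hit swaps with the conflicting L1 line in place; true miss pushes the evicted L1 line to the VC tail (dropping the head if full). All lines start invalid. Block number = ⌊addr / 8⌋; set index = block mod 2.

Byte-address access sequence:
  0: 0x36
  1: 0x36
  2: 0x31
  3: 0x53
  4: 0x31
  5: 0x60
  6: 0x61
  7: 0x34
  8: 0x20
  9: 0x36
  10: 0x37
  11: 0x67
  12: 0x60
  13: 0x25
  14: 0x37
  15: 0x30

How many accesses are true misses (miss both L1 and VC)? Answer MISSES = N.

MISSES = 4

#0 0x36→b6/s0 MISS; vc=[]
#1 0x36→b6/s0 L1-HIT; vc=[]
#2 0x31→b6/s0 L1-HIT; vc=[]
#3 0x53→b10/s0 MISS; vc=[6]
#4 0x31→b6/s0 VC-HIT; vc=[10]
#5 0x60→b12/s0 MISS; vc=[10,6]
#6 0x61→b12/s0 L1-HIT; vc=[10,6]
#7 0x34→b6/s0 VC-HIT; vc=[10,12]
#8 0x20→b4/s0 MISS; vc=[10,12,6]
#9 0x36→b6/s0 VC-HIT; vc=[10,12,4]
#10 0x37→b6/s0 L1-HIT; vc=[10,12,4]
#11 0x67→b12/s0 VC-HIT; vc=[10,6,4]
#12 0x60→b12/s0 L1-HIT; vc=[10,6,4]
#13 0x25→b4/s0 VC-HIT; vc=[10,6,12]
#14 0x37→b6/s0 VC-HIT; vc=[10,4,12]
#15 0x30→b6/s0 L1-HIT; vc=[10,4,12]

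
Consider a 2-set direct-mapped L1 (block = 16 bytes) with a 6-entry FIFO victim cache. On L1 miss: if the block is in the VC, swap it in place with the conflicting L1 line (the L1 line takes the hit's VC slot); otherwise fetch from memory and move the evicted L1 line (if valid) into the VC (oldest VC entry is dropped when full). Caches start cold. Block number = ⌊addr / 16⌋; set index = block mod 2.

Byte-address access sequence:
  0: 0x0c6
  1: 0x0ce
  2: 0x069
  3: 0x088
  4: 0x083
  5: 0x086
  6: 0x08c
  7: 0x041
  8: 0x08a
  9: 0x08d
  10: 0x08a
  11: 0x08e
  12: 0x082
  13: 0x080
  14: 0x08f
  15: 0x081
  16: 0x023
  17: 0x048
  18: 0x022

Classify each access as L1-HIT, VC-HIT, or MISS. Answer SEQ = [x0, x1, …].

SEQ = [MISS, L1-HIT, MISS, MISS, L1-HIT, L1-HIT, L1-HIT, MISS, VC-HIT, L1-HIT, L1-HIT, L1-HIT, L1-HIT, L1-HIT, L1-HIT, L1-HIT, MISS, VC-HIT, VC-HIT]

0: 0xc6 (blk 12, set 0) → MISS  vc=[]
1: 0xce (blk 12, set 0) → L1-HIT  vc=[]
2: 0x69 (blk 6, set 0) → MISS  vc=[12]
3: 0x88 (blk 8, set 0) → MISS  vc=[12, 6]
4: 0x83 (blk 8, set 0) → L1-HIT  vc=[12, 6]
5: 0x86 (blk 8, set 0) → L1-HIT  vc=[12, 6]
6: 0x8c (blk 8, set 0) → L1-HIT  vc=[12, 6]
7: 0x41 (blk 4, set 0) → MISS  vc=[12, 6, 8]
8: 0x8a (blk 8, set 0) → VC-HIT  vc=[12, 6, 4]
9: 0x8d (blk 8, set 0) → L1-HIT  vc=[12, 6, 4]
10: 0x8a (blk 8, set 0) → L1-HIT  vc=[12, 6, 4]
11: 0x8e (blk 8, set 0) → L1-HIT  vc=[12, 6, 4]
12: 0x82 (blk 8, set 0) → L1-HIT  vc=[12, 6, 4]
13: 0x80 (blk 8, set 0) → L1-HIT  vc=[12, 6, 4]
14: 0x8f (blk 8, set 0) → L1-HIT  vc=[12, 6, 4]
15: 0x81 (blk 8, set 0) → L1-HIT  vc=[12, 6, 4]
16: 0x23 (blk 2, set 0) → MISS  vc=[12, 6, 4, 8]
17: 0x48 (blk 4, set 0) → VC-HIT  vc=[12, 6, 2, 8]
18: 0x22 (blk 2, set 0) → VC-HIT  vc=[12, 6, 4, 8]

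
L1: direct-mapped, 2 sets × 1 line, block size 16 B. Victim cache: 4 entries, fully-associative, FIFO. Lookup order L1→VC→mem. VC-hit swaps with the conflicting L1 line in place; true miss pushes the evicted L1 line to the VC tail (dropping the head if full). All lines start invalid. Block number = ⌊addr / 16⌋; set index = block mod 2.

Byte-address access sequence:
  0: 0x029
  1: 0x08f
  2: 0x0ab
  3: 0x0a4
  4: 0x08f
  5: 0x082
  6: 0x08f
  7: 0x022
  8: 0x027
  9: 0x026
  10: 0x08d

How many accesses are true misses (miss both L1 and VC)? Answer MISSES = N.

  [0] addr=0x29 blk=2 s=0: MISS | VC []
  [1] addr=0x8f blk=8 s=0: MISS | VC [2]
  [2] addr=0xab blk=10 s=0: MISS | VC [2, 8]
  [3] addr=0xa4 blk=10 s=0: L1-HIT | VC [2, 8]
  [4] addr=0x8f blk=8 s=0: VC-HIT | VC [2, 10]
  [5] addr=0x82 blk=8 s=0: L1-HIT | VC [2, 10]
  [6] addr=0x8f blk=8 s=0: L1-HIT | VC [2, 10]
  [7] addr=0x22 blk=2 s=0: VC-HIT | VC [8, 10]
  [8] addr=0x27 blk=2 s=0: L1-HIT | VC [8, 10]
  [9] addr=0x26 blk=2 s=0: L1-HIT | VC [8, 10]
  [10] addr=0x8d blk=8 s=0: VC-HIT | VC [2, 10]

MISSES = 3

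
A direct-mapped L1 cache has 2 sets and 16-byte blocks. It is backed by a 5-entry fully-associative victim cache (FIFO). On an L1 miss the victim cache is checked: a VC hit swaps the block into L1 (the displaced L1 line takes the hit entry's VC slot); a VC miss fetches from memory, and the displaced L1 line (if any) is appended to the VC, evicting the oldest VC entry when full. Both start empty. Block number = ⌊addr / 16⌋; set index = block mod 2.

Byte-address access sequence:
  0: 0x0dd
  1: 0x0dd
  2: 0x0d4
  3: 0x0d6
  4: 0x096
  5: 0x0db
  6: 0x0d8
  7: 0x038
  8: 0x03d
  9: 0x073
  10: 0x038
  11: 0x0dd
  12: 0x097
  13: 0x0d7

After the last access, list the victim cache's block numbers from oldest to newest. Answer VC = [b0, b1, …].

VC = [9, 3, 7]

0: 0xdd (blk 13, set 1) → MISS  vc=[]
1: 0xdd (blk 13, set 1) → L1-HIT  vc=[]
2: 0xd4 (blk 13, set 1) → L1-HIT  vc=[]
3: 0xd6 (blk 13, set 1) → L1-HIT  vc=[]
4: 0x96 (blk 9, set 1) → MISS  vc=[13]
5: 0xdb (blk 13, set 1) → VC-HIT  vc=[9]
6: 0xd8 (blk 13, set 1) → L1-HIT  vc=[9]
7: 0x38 (blk 3, set 1) → MISS  vc=[9, 13]
8: 0x3d (blk 3, set 1) → L1-HIT  vc=[9, 13]
9: 0x73 (blk 7, set 1) → MISS  vc=[9, 13, 3]
10: 0x38 (blk 3, set 1) → VC-HIT  vc=[9, 13, 7]
11: 0xdd (blk 13, set 1) → VC-HIT  vc=[9, 3, 7]
12: 0x97 (blk 9, set 1) → VC-HIT  vc=[13, 3, 7]
13: 0xd7 (blk 13, set 1) → VC-HIT  vc=[9, 3, 7]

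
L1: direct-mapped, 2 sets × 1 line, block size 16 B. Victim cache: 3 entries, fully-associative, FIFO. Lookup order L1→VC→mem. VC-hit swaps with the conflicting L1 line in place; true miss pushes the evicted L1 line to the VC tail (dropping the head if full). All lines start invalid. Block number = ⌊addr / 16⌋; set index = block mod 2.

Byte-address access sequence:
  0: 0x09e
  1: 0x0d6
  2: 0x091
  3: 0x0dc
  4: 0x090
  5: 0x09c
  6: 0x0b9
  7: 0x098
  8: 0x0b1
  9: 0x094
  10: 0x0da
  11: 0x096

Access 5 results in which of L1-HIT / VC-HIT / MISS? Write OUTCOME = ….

OUTCOME = L1-HIT

  [0] addr=0x9e blk=9 s=1: MISS | VC []
  [1] addr=0xd6 blk=13 s=1: MISS | VC [9]
  [2] addr=0x91 blk=9 s=1: VC-HIT | VC [13]
  [3] addr=0xdc blk=13 s=1: VC-HIT | VC [9]
  [4] addr=0x90 blk=9 s=1: VC-HIT | VC [13]
  [5] addr=0x9c blk=9 s=1: L1-HIT | VC [13]
  [6] addr=0xb9 blk=11 s=1: MISS | VC [13, 9]
  [7] addr=0x98 blk=9 s=1: VC-HIT | VC [13, 11]
  [8] addr=0xb1 blk=11 s=1: VC-HIT | VC [13, 9]
  [9] addr=0x94 blk=9 s=1: VC-HIT | VC [13, 11]
  [10] addr=0xda blk=13 s=1: VC-HIT | VC [9, 11]
  [11] addr=0x96 blk=9 s=1: VC-HIT | VC [13, 11]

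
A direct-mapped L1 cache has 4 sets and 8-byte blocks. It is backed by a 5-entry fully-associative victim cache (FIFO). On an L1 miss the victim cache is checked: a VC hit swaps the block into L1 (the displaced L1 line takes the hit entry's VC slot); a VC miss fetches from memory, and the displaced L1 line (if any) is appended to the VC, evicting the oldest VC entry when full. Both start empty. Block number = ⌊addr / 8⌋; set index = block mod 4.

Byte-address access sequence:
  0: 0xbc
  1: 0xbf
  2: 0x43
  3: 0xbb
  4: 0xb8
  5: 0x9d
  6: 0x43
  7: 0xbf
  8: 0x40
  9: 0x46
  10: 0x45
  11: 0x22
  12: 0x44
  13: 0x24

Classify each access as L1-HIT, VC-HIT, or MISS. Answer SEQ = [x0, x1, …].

  [0] addr=0xbc blk=23 s=3: MISS | VC []
  [1] addr=0xbf blk=23 s=3: L1-HIT | VC []
  [2] addr=0x43 blk=8 s=0: MISS | VC []
  [3] addr=0xbb blk=23 s=3: L1-HIT | VC []
  [4] addr=0xb8 blk=23 s=3: L1-HIT | VC []
  [5] addr=0x9d blk=19 s=3: MISS | VC [23]
  [6] addr=0x43 blk=8 s=0: L1-HIT | VC [23]
  [7] addr=0xbf blk=23 s=3: VC-HIT | VC [19]
  [8] addr=0x40 blk=8 s=0: L1-HIT | VC [19]
  [9] addr=0x46 blk=8 s=0: L1-HIT | VC [19]
  [10] addr=0x45 blk=8 s=0: L1-HIT | VC [19]
  [11] addr=0x22 blk=4 s=0: MISS | VC [19, 8]
  [12] addr=0x44 blk=8 s=0: VC-HIT | VC [19, 4]
  [13] addr=0x24 blk=4 s=0: VC-HIT | VC [19, 8]

SEQ = [MISS, L1-HIT, MISS, L1-HIT, L1-HIT, MISS, L1-HIT, VC-HIT, L1-HIT, L1-HIT, L1-HIT, MISS, VC-HIT, VC-HIT]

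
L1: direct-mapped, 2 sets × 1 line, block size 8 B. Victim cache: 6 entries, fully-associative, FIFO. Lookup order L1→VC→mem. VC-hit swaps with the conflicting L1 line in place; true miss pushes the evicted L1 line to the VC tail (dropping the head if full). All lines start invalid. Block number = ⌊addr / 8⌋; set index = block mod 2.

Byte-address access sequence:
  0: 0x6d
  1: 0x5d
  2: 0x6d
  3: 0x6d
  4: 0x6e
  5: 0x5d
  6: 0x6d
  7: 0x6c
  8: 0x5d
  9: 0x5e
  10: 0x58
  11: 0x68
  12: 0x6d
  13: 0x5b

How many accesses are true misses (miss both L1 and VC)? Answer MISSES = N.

0: 0x6d (blk 13, set 1) → MISS  vc=[]
1: 0x5d (blk 11, set 1) → MISS  vc=[13]
2: 0x6d (blk 13, set 1) → VC-HIT  vc=[11]
3: 0x6d (blk 13, set 1) → L1-HIT  vc=[11]
4: 0x6e (blk 13, set 1) → L1-HIT  vc=[11]
5: 0x5d (blk 11, set 1) → VC-HIT  vc=[13]
6: 0x6d (blk 13, set 1) → VC-HIT  vc=[11]
7: 0x6c (blk 13, set 1) → L1-HIT  vc=[11]
8: 0x5d (blk 11, set 1) → VC-HIT  vc=[13]
9: 0x5e (blk 11, set 1) → L1-HIT  vc=[13]
10: 0x58 (blk 11, set 1) → L1-HIT  vc=[13]
11: 0x68 (blk 13, set 1) → VC-HIT  vc=[11]
12: 0x6d (blk 13, set 1) → L1-HIT  vc=[11]
13: 0x5b (blk 11, set 1) → VC-HIT  vc=[13]

MISSES = 2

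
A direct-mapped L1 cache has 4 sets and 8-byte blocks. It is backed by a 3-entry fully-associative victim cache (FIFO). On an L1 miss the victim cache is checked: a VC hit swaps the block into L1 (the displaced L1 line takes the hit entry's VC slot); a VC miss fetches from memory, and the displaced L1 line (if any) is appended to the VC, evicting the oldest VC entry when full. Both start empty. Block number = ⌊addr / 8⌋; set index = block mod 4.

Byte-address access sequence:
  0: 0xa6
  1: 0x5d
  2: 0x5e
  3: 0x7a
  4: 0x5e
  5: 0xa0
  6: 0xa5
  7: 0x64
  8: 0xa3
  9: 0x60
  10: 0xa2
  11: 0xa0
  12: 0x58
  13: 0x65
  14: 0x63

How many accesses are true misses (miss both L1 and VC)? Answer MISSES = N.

#0 0xa6→b20/s0 MISS; vc=[]
#1 0x5d→b11/s3 MISS; vc=[]
#2 0x5e→b11/s3 L1-HIT; vc=[]
#3 0x7a→b15/s3 MISS; vc=[11]
#4 0x5e→b11/s3 VC-HIT; vc=[15]
#5 0xa0→b20/s0 L1-HIT; vc=[15]
#6 0xa5→b20/s0 L1-HIT; vc=[15]
#7 0x64→b12/s0 MISS; vc=[15,20]
#8 0xa3→b20/s0 VC-HIT; vc=[15,12]
#9 0x60→b12/s0 VC-HIT; vc=[15,20]
#10 0xa2→b20/s0 VC-HIT; vc=[15,12]
#11 0xa0→b20/s0 L1-HIT; vc=[15,12]
#12 0x58→b11/s3 L1-HIT; vc=[15,12]
#13 0x65→b12/s0 VC-HIT; vc=[15,20]
#14 0x63→b12/s0 L1-HIT; vc=[15,20]

MISSES = 4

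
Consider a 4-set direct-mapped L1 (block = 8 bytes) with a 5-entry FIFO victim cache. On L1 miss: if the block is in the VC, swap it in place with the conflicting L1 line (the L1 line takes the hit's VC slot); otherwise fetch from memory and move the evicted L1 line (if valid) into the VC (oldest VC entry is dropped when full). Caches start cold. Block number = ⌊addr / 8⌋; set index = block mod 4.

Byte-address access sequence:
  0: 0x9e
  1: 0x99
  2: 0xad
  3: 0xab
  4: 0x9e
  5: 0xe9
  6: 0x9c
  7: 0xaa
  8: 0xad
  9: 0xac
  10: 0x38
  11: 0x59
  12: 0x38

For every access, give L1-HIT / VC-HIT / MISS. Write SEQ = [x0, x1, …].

0: 0x9e (blk 19, set 3) → MISS  vc=[]
1: 0x99 (blk 19, set 3) → L1-HIT  vc=[]
2: 0xad (blk 21, set 1) → MISS  vc=[]
3: 0xab (blk 21, set 1) → L1-HIT  vc=[]
4: 0x9e (blk 19, set 3) → L1-HIT  vc=[]
5: 0xe9 (blk 29, set 1) → MISS  vc=[21]
6: 0x9c (blk 19, set 3) → L1-HIT  vc=[21]
7: 0xaa (blk 21, set 1) → VC-HIT  vc=[29]
8: 0xad (blk 21, set 1) → L1-HIT  vc=[29]
9: 0xac (blk 21, set 1) → L1-HIT  vc=[29]
10: 0x38 (blk 7, set 3) → MISS  vc=[29, 19]
11: 0x59 (blk 11, set 3) → MISS  vc=[29, 19, 7]
12: 0x38 (blk 7, set 3) → VC-HIT  vc=[29, 19, 11]

SEQ = [MISS, L1-HIT, MISS, L1-HIT, L1-HIT, MISS, L1-HIT, VC-HIT, L1-HIT, L1-HIT, MISS, MISS, VC-HIT]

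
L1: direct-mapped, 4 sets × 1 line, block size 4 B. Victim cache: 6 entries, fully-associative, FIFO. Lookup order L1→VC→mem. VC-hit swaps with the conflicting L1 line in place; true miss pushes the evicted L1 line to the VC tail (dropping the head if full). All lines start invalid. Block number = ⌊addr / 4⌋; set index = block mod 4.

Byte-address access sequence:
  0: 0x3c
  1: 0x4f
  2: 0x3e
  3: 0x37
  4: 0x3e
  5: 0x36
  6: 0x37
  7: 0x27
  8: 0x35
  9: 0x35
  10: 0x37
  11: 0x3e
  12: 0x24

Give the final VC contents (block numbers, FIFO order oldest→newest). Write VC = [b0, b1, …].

0: 0x3c (blk 15, set 3) → MISS  vc=[]
1: 0x4f (blk 19, set 3) → MISS  vc=[15]
2: 0x3e (blk 15, set 3) → VC-HIT  vc=[19]
3: 0x37 (blk 13, set 1) → MISS  vc=[19]
4: 0x3e (blk 15, set 3) → L1-HIT  vc=[19]
5: 0x36 (blk 13, set 1) → L1-HIT  vc=[19]
6: 0x37 (blk 13, set 1) → L1-HIT  vc=[19]
7: 0x27 (blk 9, set 1) → MISS  vc=[19, 13]
8: 0x35 (blk 13, set 1) → VC-HIT  vc=[19, 9]
9: 0x35 (blk 13, set 1) → L1-HIT  vc=[19, 9]
10: 0x37 (blk 13, set 1) → L1-HIT  vc=[19, 9]
11: 0x3e (blk 15, set 3) → L1-HIT  vc=[19, 9]
12: 0x24 (blk 9, set 1) → VC-HIT  vc=[19, 13]

VC = [19, 13]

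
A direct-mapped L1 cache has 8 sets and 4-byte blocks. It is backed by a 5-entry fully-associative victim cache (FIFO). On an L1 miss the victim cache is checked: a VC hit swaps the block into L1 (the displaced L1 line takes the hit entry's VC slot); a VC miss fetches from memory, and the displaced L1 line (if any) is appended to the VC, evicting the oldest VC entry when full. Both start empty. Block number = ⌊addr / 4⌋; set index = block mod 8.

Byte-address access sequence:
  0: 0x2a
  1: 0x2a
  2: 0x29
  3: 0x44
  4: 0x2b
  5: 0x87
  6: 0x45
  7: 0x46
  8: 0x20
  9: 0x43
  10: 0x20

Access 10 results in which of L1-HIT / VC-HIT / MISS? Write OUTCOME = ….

#0 0x2a→b10/s2 MISS; vc=[]
#1 0x2a→b10/s2 L1-HIT; vc=[]
#2 0x29→b10/s2 L1-HIT; vc=[]
#3 0x44→b17/s1 MISS; vc=[]
#4 0x2b→b10/s2 L1-HIT; vc=[]
#5 0x87→b33/s1 MISS; vc=[17]
#6 0x45→b17/s1 VC-HIT; vc=[33]
#7 0x46→b17/s1 L1-HIT; vc=[33]
#8 0x20→b8/s0 MISS; vc=[33]
#9 0x43→b16/s0 MISS; vc=[33,8]
#10 0x20→b8/s0 VC-HIT; vc=[33,16]

OUTCOME = VC-HIT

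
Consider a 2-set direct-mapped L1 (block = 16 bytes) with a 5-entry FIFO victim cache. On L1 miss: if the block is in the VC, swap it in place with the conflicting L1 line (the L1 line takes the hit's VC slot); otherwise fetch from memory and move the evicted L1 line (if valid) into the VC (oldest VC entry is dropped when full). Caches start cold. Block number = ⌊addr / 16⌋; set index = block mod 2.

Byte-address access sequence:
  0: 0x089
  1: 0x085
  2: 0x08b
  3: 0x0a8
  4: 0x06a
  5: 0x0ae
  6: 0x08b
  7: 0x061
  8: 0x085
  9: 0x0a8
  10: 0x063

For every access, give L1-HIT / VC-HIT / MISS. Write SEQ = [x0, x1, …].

SEQ = [MISS, L1-HIT, L1-HIT, MISS, MISS, VC-HIT, VC-HIT, VC-HIT, VC-HIT, VC-HIT, VC-HIT]

0: 0x89 (blk 8, set 0) → MISS  vc=[]
1: 0x85 (blk 8, set 0) → L1-HIT  vc=[]
2: 0x8b (blk 8, set 0) → L1-HIT  vc=[]
3: 0xa8 (blk 10, set 0) → MISS  vc=[8]
4: 0x6a (blk 6, set 0) → MISS  vc=[8, 10]
5: 0xae (blk 10, set 0) → VC-HIT  vc=[8, 6]
6: 0x8b (blk 8, set 0) → VC-HIT  vc=[10, 6]
7: 0x61 (blk 6, set 0) → VC-HIT  vc=[10, 8]
8: 0x85 (blk 8, set 0) → VC-HIT  vc=[10, 6]
9: 0xa8 (blk 10, set 0) → VC-HIT  vc=[8, 6]
10: 0x63 (blk 6, set 0) → VC-HIT  vc=[8, 10]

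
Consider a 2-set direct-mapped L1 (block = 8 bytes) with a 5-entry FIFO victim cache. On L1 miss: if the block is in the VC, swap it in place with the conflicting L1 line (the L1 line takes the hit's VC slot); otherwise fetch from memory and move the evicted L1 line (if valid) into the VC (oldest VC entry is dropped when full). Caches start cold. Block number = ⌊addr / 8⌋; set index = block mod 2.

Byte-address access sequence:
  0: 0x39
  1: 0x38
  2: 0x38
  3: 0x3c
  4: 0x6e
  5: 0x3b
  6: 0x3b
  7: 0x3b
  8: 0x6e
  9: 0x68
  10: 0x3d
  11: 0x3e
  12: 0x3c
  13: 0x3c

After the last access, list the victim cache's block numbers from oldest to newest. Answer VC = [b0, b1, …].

  [0] addr=0x39 blk=7 s=1: MISS | VC []
  [1] addr=0x38 blk=7 s=1: L1-HIT | VC []
  [2] addr=0x38 blk=7 s=1: L1-HIT | VC []
  [3] addr=0x3c blk=7 s=1: L1-HIT | VC []
  [4] addr=0x6e blk=13 s=1: MISS | VC [7]
  [5] addr=0x3b blk=7 s=1: VC-HIT | VC [13]
  [6] addr=0x3b blk=7 s=1: L1-HIT | VC [13]
  [7] addr=0x3b blk=7 s=1: L1-HIT | VC [13]
  [8] addr=0x6e blk=13 s=1: VC-HIT | VC [7]
  [9] addr=0x68 blk=13 s=1: L1-HIT | VC [7]
  [10] addr=0x3d blk=7 s=1: VC-HIT | VC [13]
  [11] addr=0x3e blk=7 s=1: L1-HIT | VC [13]
  [12] addr=0x3c blk=7 s=1: L1-HIT | VC [13]
  [13] addr=0x3c blk=7 s=1: L1-HIT | VC [13]

VC = [13]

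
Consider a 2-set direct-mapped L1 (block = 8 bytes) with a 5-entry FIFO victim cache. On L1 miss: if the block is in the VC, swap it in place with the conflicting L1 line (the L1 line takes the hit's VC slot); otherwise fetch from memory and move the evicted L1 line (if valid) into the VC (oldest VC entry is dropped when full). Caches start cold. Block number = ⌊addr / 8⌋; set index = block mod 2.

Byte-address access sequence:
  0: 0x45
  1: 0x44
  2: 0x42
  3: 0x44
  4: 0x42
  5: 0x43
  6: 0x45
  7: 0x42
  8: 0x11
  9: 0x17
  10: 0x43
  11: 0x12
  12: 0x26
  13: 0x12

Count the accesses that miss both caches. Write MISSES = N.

0: 0x45 (blk 8, set 0) → MISS  vc=[]
1: 0x44 (blk 8, set 0) → L1-HIT  vc=[]
2: 0x42 (blk 8, set 0) → L1-HIT  vc=[]
3: 0x44 (blk 8, set 0) → L1-HIT  vc=[]
4: 0x42 (blk 8, set 0) → L1-HIT  vc=[]
5: 0x43 (blk 8, set 0) → L1-HIT  vc=[]
6: 0x45 (blk 8, set 0) → L1-HIT  vc=[]
7: 0x42 (blk 8, set 0) → L1-HIT  vc=[]
8: 0x11 (blk 2, set 0) → MISS  vc=[8]
9: 0x17 (blk 2, set 0) → L1-HIT  vc=[8]
10: 0x43 (blk 8, set 0) → VC-HIT  vc=[2]
11: 0x12 (blk 2, set 0) → VC-HIT  vc=[8]
12: 0x26 (blk 4, set 0) → MISS  vc=[8, 2]
13: 0x12 (blk 2, set 0) → VC-HIT  vc=[8, 4]

MISSES = 3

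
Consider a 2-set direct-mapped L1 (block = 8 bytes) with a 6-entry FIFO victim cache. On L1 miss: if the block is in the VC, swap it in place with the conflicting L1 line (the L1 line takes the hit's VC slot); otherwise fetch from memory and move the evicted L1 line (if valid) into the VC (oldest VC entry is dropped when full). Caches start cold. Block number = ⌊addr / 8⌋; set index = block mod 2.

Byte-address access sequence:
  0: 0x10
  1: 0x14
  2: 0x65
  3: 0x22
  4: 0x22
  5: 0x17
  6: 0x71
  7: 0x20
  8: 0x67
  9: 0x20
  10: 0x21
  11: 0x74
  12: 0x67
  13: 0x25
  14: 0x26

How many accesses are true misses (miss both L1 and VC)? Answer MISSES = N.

MISSES = 4

0: 0x10 (blk 2, set 0) → MISS  vc=[]
1: 0x14 (blk 2, set 0) → L1-HIT  vc=[]
2: 0x65 (blk 12, set 0) → MISS  vc=[2]
3: 0x22 (blk 4, set 0) → MISS  vc=[2, 12]
4: 0x22 (blk 4, set 0) → L1-HIT  vc=[2, 12]
5: 0x17 (blk 2, set 0) → VC-HIT  vc=[4, 12]
6: 0x71 (blk 14, set 0) → MISS  vc=[4, 12, 2]
7: 0x20 (blk 4, set 0) → VC-HIT  vc=[14, 12, 2]
8: 0x67 (blk 12, set 0) → VC-HIT  vc=[14, 4, 2]
9: 0x20 (blk 4, set 0) → VC-HIT  vc=[14, 12, 2]
10: 0x21 (blk 4, set 0) → L1-HIT  vc=[14, 12, 2]
11: 0x74 (blk 14, set 0) → VC-HIT  vc=[4, 12, 2]
12: 0x67 (blk 12, set 0) → VC-HIT  vc=[4, 14, 2]
13: 0x25 (blk 4, set 0) → VC-HIT  vc=[12, 14, 2]
14: 0x26 (blk 4, set 0) → L1-HIT  vc=[12, 14, 2]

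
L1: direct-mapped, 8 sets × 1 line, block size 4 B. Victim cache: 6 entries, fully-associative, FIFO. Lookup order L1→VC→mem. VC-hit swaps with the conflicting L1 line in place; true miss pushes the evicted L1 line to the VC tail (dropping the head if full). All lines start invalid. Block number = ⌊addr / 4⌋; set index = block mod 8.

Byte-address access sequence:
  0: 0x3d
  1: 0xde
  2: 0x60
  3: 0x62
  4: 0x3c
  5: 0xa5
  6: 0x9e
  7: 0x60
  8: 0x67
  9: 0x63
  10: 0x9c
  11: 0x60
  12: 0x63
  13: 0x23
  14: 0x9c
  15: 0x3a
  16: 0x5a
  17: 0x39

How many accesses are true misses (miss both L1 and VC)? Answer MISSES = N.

  [0] addr=0x3d blk=15 s=7: MISS | VC []
  [1] addr=0xde blk=55 s=7: MISS | VC [15]
  [2] addr=0x60 blk=24 s=0: MISS | VC [15]
  [3] addr=0x62 blk=24 s=0: L1-HIT | VC [15]
  [4] addr=0x3c blk=15 s=7: VC-HIT | VC [55]
  [5] addr=0xa5 blk=41 s=1: MISS | VC [55]
  [6] addr=0x9e blk=39 s=7: MISS | VC [55, 15]
  [7] addr=0x60 blk=24 s=0: L1-HIT | VC [55, 15]
  [8] addr=0x67 blk=25 s=1: MISS | VC [55, 15, 41]
  [9] addr=0x63 blk=24 s=0: L1-HIT | VC [55, 15, 41]
  [10] addr=0x9c blk=39 s=7: L1-HIT | VC [55, 15, 41]
  [11] addr=0x60 blk=24 s=0: L1-HIT | VC [55, 15, 41]
  [12] addr=0x63 blk=24 s=0: L1-HIT | VC [55, 15, 41]
  [13] addr=0x23 blk=8 s=0: MISS | VC [55, 15, 41, 24]
  [14] addr=0x9c blk=39 s=7: L1-HIT | VC [55, 15, 41, 24]
  [15] addr=0x3a blk=14 s=6: MISS | VC [55, 15, 41, 24]
  [16] addr=0x5a blk=22 s=6: MISS | VC [55, 15, 41, 24, 14]
  [17] addr=0x39 blk=14 s=6: VC-HIT | VC [55, 15, 41, 24, 22]

MISSES = 9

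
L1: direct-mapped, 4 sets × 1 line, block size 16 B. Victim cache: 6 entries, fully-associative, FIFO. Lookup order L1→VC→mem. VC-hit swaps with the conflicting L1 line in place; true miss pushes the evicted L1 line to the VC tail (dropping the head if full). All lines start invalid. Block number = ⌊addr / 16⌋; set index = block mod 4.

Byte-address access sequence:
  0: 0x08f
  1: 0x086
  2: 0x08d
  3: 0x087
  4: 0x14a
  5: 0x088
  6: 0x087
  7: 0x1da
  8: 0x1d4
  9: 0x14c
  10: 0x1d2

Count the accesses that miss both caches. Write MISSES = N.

MISSES = 3

  [0] addr=0x8f blk=8 s=0: MISS | VC []
  [1] addr=0x86 blk=8 s=0: L1-HIT | VC []
  [2] addr=0x8d blk=8 s=0: L1-HIT | VC []
  [3] addr=0x87 blk=8 s=0: L1-HIT | VC []
  [4] addr=0x14a blk=20 s=0: MISS | VC [8]
  [5] addr=0x88 blk=8 s=0: VC-HIT | VC [20]
  [6] addr=0x87 blk=8 s=0: L1-HIT | VC [20]
  [7] addr=0x1da blk=29 s=1: MISS | VC [20]
  [8] addr=0x1d4 blk=29 s=1: L1-HIT | VC [20]
  [9] addr=0x14c blk=20 s=0: VC-HIT | VC [8]
  [10] addr=0x1d2 blk=29 s=1: L1-HIT | VC [8]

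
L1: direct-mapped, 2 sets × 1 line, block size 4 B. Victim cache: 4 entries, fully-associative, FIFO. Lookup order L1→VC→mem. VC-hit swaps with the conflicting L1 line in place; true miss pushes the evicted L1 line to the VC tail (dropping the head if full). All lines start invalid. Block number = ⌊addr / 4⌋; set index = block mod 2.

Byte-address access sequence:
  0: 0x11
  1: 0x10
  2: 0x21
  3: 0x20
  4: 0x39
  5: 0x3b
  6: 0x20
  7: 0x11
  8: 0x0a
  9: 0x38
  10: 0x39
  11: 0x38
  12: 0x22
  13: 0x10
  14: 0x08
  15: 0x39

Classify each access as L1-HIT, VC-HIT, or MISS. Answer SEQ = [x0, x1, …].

SEQ = [MISS, L1-HIT, MISS, L1-HIT, MISS, L1-HIT, VC-HIT, VC-HIT, MISS, VC-HIT, L1-HIT, L1-HIT, VC-HIT, VC-HIT, VC-HIT, VC-HIT]

  [0] addr=0x11 blk=4 s=0: MISS | VC []
  [1] addr=0x10 blk=4 s=0: L1-HIT | VC []
  [2] addr=0x21 blk=8 s=0: MISS | VC [4]
  [3] addr=0x20 blk=8 s=0: L1-HIT | VC [4]
  [4] addr=0x39 blk=14 s=0: MISS | VC [4, 8]
  [5] addr=0x3b blk=14 s=0: L1-HIT | VC [4, 8]
  [6] addr=0x20 blk=8 s=0: VC-HIT | VC [4, 14]
  [7] addr=0x11 blk=4 s=0: VC-HIT | VC [8, 14]
  [8] addr=0xa blk=2 s=0: MISS | VC [8, 14, 4]
  [9] addr=0x38 blk=14 s=0: VC-HIT | VC [8, 2, 4]
  [10] addr=0x39 blk=14 s=0: L1-HIT | VC [8, 2, 4]
  [11] addr=0x38 blk=14 s=0: L1-HIT | VC [8, 2, 4]
  [12] addr=0x22 blk=8 s=0: VC-HIT | VC [14, 2, 4]
  [13] addr=0x10 blk=4 s=0: VC-HIT | VC [14, 2, 8]
  [14] addr=0x8 blk=2 s=0: VC-HIT | VC [14, 4, 8]
  [15] addr=0x39 blk=14 s=0: VC-HIT | VC [2, 4, 8]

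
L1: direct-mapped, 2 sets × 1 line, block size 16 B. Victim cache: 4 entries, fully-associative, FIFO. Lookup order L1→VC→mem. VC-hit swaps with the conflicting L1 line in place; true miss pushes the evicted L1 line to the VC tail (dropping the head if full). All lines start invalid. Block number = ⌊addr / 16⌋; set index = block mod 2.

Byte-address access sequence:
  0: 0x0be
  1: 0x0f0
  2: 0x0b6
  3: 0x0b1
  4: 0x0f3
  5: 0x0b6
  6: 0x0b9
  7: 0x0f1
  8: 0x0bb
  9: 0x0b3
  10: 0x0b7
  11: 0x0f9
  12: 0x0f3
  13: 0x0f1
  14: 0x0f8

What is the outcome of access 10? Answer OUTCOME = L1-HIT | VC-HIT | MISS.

OUTCOME = L1-HIT

0: 0xbe (blk 11, set 1) → MISS  vc=[]
1: 0xf0 (blk 15, set 1) → MISS  vc=[11]
2: 0xb6 (blk 11, set 1) → VC-HIT  vc=[15]
3: 0xb1 (blk 11, set 1) → L1-HIT  vc=[15]
4: 0xf3 (blk 15, set 1) → VC-HIT  vc=[11]
5: 0xb6 (blk 11, set 1) → VC-HIT  vc=[15]
6: 0xb9 (blk 11, set 1) → L1-HIT  vc=[15]
7: 0xf1 (blk 15, set 1) → VC-HIT  vc=[11]
8: 0xbb (blk 11, set 1) → VC-HIT  vc=[15]
9: 0xb3 (blk 11, set 1) → L1-HIT  vc=[15]
10: 0xb7 (blk 11, set 1) → L1-HIT  vc=[15]
11: 0xf9 (blk 15, set 1) → VC-HIT  vc=[11]
12: 0xf3 (blk 15, set 1) → L1-HIT  vc=[11]
13: 0xf1 (blk 15, set 1) → L1-HIT  vc=[11]
14: 0xf8 (blk 15, set 1) → L1-HIT  vc=[11]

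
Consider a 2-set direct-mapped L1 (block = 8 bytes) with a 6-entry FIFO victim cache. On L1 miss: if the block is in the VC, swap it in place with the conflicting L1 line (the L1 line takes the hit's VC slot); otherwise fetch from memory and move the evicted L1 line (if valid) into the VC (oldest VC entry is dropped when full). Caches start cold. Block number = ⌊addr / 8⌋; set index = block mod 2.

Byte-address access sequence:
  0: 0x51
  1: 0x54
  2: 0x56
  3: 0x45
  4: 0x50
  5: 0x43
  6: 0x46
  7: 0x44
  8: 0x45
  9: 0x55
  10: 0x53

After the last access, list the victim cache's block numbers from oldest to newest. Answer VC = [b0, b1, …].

VC = [8]

#0 0x51→b10/s0 MISS; vc=[]
#1 0x54→b10/s0 L1-HIT; vc=[]
#2 0x56→b10/s0 L1-HIT; vc=[]
#3 0x45→b8/s0 MISS; vc=[10]
#4 0x50→b10/s0 VC-HIT; vc=[8]
#5 0x43→b8/s0 VC-HIT; vc=[10]
#6 0x46→b8/s0 L1-HIT; vc=[10]
#7 0x44→b8/s0 L1-HIT; vc=[10]
#8 0x45→b8/s0 L1-HIT; vc=[10]
#9 0x55→b10/s0 VC-HIT; vc=[8]
#10 0x53→b10/s0 L1-HIT; vc=[8]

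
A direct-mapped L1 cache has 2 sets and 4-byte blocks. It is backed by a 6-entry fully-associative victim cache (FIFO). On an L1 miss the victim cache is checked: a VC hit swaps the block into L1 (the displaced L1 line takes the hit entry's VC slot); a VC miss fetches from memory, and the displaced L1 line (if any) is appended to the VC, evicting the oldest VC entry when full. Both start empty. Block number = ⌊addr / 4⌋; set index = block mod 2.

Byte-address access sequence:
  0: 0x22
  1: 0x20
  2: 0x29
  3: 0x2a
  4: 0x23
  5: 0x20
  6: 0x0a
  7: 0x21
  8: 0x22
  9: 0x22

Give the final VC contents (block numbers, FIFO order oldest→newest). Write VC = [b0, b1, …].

VC = [10, 2]

0: 0x22 (blk 8, set 0) → MISS  vc=[]
1: 0x20 (blk 8, set 0) → L1-HIT  vc=[]
2: 0x29 (blk 10, set 0) → MISS  vc=[8]
3: 0x2a (blk 10, set 0) → L1-HIT  vc=[8]
4: 0x23 (blk 8, set 0) → VC-HIT  vc=[10]
5: 0x20 (blk 8, set 0) → L1-HIT  vc=[10]
6: 0xa (blk 2, set 0) → MISS  vc=[10, 8]
7: 0x21 (blk 8, set 0) → VC-HIT  vc=[10, 2]
8: 0x22 (blk 8, set 0) → L1-HIT  vc=[10, 2]
9: 0x22 (blk 8, set 0) → L1-HIT  vc=[10, 2]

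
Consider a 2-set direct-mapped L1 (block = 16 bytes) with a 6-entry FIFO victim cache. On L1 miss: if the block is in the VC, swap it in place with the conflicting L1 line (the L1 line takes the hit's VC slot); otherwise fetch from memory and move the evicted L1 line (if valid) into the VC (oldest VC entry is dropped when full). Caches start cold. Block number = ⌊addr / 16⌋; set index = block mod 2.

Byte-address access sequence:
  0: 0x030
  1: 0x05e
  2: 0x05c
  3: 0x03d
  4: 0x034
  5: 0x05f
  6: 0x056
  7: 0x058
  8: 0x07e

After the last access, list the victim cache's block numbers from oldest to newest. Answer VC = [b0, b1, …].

VC = [3, 5]

0: 0x30 (blk 3, set 1) → MISS  vc=[]
1: 0x5e (blk 5, set 1) → MISS  vc=[3]
2: 0x5c (blk 5, set 1) → L1-HIT  vc=[3]
3: 0x3d (blk 3, set 1) → VC-HIT  vc=[5]
4: 0x34 (blk 3, set 1) → L1-HIT  vc=[5]
5: 0x5f (blk 5, set 1) → VC-HIT  vc=[3]
6: 0x56 (blk 5, set 1) → L1-HIT  vc=[3]
7: 0x58 (blk 5, set 1) → L1-HIT  vc=[3]
8: 0x7e (blk 7, set 1) → MISS  vc=[3, 5]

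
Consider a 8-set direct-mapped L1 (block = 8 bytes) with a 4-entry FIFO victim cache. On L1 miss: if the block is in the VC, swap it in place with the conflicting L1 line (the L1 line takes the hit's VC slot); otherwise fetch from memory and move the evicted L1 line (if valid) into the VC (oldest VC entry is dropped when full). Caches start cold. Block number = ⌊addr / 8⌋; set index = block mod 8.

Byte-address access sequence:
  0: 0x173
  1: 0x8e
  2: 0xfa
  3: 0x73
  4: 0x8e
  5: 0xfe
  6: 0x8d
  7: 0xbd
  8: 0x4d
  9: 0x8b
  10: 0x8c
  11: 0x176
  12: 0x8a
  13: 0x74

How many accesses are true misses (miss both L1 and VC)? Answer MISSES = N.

  [0] addr=0x173 blk=46 s=6: MISS | VC []
  [1] addr=0x8e blk=17 s=1: MISS | VC []
  [2] addr=0xfa blk=31 s=7: MISS | VC []
  [3] addr=0x73 blk=14 s=6: MISS | VC [46]
  [4] addr=0x8e blk=17 s=1: L1-HIT | VC [46]
  [5] addr=0xfe blk=31 s=7: L1-HIT | VC [46]
  [6] addr=0x8d blk=17 s=1: L1-HIT | VC [46]
  [7] addr=0xbd blk=23 s=7: MISS | VC [46, 31]
  [8] addr=0x4d blk=9 s=1: MISS | VC [46, 31, 17]
  [9] addr=0x8b blk=17 s=1: VC-HIT | VC [46, 31, 9]
  [10] addr=0x8c blk=17 s=1: L1-HIT | VC [46, 31, 9]
  [11] addr=0x176 blk=46 s=6: VC-HIT | VC [14, 31, 9]
  [12] addr=0x8a blk=17 s=1: L1-HIT | VC [14, 31, 9]
  [13] addr=0x74 blk=14 s=6: VC-HIT | VC [46, 31, 9]

MISSES = 6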